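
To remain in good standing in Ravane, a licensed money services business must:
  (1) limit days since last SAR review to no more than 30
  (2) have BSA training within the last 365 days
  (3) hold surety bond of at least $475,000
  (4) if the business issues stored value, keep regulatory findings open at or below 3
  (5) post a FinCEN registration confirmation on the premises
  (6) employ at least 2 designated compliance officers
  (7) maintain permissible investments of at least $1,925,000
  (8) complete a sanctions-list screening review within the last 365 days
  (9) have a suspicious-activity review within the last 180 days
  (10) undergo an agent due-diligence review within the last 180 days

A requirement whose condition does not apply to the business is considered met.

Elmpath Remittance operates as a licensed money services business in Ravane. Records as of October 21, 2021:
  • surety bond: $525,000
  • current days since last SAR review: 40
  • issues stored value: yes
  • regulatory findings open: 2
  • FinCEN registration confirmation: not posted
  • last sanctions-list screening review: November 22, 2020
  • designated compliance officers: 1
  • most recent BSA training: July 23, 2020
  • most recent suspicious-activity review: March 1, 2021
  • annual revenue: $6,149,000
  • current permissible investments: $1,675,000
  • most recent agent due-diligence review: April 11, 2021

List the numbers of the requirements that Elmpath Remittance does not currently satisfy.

1, 2, 5, 6, 7, 9, 10

1. days since last SAR review 40 > 30 → not met
2. BSA training 455 days ago vs limit 365 → not met
3. surety bond $525,000 ≥ $475,000 → met
4. condition 'issues stored value' holds; regulatory findings open 2 ≤ 3 → met
5. FinCEN registration confirmation absent → not met
6. designated compliance officers 1 < 2 → not met
7. permissible investments $1,675,000 < $1,925,000 → not met
8. sanctions-list screening review 333 days ago vs limit 365 → met
9. suspicious-activity review 234 days ago vs limit 180 → not met
10. agent due-diligence review 193 days ago vs limit 180 → not met
Not met: 1, 2, 5, 6, 7, 9, 10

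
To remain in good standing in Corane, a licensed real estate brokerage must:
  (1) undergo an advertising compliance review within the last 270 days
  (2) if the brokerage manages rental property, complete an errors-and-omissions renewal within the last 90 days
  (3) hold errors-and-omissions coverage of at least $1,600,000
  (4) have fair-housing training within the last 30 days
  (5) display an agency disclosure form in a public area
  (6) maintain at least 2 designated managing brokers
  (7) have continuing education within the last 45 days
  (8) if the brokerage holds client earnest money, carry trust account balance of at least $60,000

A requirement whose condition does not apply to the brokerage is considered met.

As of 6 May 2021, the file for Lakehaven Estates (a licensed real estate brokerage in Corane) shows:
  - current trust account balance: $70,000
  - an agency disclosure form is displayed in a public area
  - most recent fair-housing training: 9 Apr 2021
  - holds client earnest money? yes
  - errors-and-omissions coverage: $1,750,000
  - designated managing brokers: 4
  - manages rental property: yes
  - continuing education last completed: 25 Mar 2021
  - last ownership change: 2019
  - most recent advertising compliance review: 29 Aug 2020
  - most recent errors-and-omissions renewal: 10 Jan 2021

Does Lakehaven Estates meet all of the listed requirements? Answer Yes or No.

1. advertising compliance review 250 days ago vs limit 270 → met
2. condition 'manages rental property' holds; errors-and-omissions renewal 116 days ago vs limit 90 → not met
3. errors-and-omissions coverage $1,750,000 ≥ $1,600,000 → met
4. fair-housing training 27 days ago vs limit 30 → met
5. agency disclosure form present → met
6. designated managing brokers 4 ≥ 2 → met
7. continuing education 42 days ago vs limit 45 → met
8. condition 'holds client earnest money' holds; trust account balance $70,000 ≥ $60,000 → met
Not met: 2

No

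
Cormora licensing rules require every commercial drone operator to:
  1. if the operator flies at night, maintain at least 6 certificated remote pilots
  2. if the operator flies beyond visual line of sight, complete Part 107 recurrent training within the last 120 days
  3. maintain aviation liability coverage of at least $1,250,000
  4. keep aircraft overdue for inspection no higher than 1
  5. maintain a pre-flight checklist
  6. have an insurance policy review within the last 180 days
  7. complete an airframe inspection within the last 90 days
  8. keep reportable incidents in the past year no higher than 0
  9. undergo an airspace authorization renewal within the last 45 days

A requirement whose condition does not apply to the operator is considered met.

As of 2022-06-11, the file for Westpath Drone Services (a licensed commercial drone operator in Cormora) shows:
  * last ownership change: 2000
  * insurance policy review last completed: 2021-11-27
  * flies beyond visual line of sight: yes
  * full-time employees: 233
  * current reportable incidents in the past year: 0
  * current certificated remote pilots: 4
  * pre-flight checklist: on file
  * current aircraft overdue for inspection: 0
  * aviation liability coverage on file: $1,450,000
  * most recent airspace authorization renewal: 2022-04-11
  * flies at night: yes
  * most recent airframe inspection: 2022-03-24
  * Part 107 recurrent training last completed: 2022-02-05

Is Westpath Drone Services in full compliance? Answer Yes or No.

No

1. condition 'flies at night' holds; certificated remote pilots 4 < 6 → not met
2. condition 'flies beyond visual line of sight' holds; Part 107 recurrent training 126 days ago vs limit 120 → not met
3. aviation liability coverage $1,450,000 ≥ $1,250,000 → met
4. aircraft overdue for inspection 0 ≤ 1 → met
5. pre-flight checklist present → met
6. insurance policy review 196 days ago vs limit 180 → not met
7. airframe inspection 79 days ago vs limit 90 → met
8. reportable incidents in the past year 0 ≤ 0 → met
9. airspace authorization renewal 61 days ago vs limit 45 → not met
Not met: 1, 2, 6, 9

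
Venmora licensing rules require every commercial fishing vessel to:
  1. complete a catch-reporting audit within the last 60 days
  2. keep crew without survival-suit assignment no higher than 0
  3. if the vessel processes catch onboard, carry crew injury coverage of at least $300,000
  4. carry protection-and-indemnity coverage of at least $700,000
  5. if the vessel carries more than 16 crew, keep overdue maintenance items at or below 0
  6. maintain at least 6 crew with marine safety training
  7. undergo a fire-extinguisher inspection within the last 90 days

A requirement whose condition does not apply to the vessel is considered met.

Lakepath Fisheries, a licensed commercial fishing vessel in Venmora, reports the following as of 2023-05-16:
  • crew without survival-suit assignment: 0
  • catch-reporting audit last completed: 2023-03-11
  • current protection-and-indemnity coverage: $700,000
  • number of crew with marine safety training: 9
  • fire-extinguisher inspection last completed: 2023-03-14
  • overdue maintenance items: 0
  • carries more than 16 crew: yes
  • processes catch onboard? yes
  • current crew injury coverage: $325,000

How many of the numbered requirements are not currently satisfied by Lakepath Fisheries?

1. catch-reporting audit 66 days ago vs limit 60 → not met
2. crew without survival-suit assignment 0 ≤ 0 → met
3. condition 'processes catch onboard' holds; crew injury coverage $325,000 ≥ $300,000 → met
4. protection-and-indemnity coverage $700,000 ≥ $700,000 → met
5. condition 'carries more than 16 crew' holds; overdue maintenance items 0 ≤ 0 → met
6. crew with marine safety training 9 ≥ 6 → met
7. fire-extinguisher inspection 63 days ago vs limit 90 → met
Not met: 1 of 7

1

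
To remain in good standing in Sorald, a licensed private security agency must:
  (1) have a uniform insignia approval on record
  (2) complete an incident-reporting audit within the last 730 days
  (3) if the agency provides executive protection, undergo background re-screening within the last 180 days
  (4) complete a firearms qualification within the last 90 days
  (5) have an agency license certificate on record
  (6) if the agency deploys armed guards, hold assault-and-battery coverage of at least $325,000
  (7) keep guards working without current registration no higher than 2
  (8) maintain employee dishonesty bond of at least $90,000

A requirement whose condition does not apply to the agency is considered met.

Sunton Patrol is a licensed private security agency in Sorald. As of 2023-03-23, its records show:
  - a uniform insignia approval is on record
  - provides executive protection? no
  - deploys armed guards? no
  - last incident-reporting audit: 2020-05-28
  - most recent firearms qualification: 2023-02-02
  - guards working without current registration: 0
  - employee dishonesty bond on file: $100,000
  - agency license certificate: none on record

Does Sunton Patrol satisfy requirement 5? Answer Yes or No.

5. agency license certificate absent → not met

No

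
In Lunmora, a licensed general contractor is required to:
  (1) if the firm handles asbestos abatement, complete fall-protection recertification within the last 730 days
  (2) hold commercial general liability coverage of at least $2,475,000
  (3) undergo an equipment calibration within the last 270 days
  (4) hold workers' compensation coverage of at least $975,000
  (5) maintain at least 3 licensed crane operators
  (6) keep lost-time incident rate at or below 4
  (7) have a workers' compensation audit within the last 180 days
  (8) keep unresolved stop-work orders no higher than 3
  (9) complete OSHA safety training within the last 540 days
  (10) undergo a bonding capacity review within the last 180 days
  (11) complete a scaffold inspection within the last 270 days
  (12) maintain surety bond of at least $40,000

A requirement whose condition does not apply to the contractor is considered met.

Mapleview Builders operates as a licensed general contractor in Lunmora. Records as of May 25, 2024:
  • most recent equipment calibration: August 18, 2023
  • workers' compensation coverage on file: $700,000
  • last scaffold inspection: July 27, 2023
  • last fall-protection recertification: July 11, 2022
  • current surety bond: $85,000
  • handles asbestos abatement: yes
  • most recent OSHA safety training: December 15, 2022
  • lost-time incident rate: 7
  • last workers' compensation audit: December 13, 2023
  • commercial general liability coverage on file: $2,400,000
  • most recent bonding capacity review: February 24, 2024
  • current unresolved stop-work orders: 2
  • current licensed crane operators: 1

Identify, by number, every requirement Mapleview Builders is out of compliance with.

2, 3, 4, 5, 6, 11

1. condition 'handles asbestos abatement' holds; fall-protection recertification 684 days ago vs limit 730 → met
2. commercial general liability coverage $2,400,000 < $2,475,000 → not met
3. equipment calibration 281 days ago vs limit 270 → not met
4. workers' compensation coverage $700,000 < $975,000 → not met
5. licensed crane operators 1 < 3 → not met
6. lost-time incident rate 7 > 4 → not met
7. workers' compensation audit 164 days ago vs limit 180 → met
8. unresolved stop-work orders 2 ≤ 3 → met
9. OSHA safety training 527 days ago vs limit 540 → met
10. bonding capacity review 91 days ago vs limit 180 → met
11. scaffold inspection 303 days ago vs limit 270 → not met
12. surety bond $85,000 ≥ $40,000 → met
Not met: 2, 3, 4, 5, 6, 11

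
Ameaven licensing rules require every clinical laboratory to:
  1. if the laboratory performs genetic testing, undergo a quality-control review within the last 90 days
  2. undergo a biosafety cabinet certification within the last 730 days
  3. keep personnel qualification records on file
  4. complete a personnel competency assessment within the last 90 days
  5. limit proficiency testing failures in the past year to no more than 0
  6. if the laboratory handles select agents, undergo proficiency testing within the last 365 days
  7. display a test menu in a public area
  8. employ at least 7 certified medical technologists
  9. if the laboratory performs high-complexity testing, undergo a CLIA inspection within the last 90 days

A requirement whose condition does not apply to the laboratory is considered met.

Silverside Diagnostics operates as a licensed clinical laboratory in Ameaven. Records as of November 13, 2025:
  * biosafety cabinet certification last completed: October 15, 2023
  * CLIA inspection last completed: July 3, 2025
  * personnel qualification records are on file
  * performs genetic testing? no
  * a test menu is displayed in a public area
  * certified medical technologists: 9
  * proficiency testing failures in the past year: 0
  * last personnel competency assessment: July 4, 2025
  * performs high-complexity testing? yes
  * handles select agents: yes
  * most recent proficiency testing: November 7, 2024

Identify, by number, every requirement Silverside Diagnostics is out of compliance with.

2, 4, 6, 9

1. condition 'performs genetic testing' does not hold → requirement n/a → met
2. biosafety cabinet certification 760 days ago vs limit 730 → not met
3. personnel qualification records present → met
4. personnel competency assessment 132 days ago vs limit 90 → not met
5. proficiency testing failures in the past year 0 ≤ 0 → met
6. condition 'handles select agents' holds; proficiency testing 371 days ago vs limit 365 → not met
7. test menu present → met
8. certified medical technologists 9 ≥ 7 → met
9. condition 'performs high-complexity testing' holds; CLIA inspection 133 days ago vs limit 90 → not met
Not met: 2, 4, 6, 9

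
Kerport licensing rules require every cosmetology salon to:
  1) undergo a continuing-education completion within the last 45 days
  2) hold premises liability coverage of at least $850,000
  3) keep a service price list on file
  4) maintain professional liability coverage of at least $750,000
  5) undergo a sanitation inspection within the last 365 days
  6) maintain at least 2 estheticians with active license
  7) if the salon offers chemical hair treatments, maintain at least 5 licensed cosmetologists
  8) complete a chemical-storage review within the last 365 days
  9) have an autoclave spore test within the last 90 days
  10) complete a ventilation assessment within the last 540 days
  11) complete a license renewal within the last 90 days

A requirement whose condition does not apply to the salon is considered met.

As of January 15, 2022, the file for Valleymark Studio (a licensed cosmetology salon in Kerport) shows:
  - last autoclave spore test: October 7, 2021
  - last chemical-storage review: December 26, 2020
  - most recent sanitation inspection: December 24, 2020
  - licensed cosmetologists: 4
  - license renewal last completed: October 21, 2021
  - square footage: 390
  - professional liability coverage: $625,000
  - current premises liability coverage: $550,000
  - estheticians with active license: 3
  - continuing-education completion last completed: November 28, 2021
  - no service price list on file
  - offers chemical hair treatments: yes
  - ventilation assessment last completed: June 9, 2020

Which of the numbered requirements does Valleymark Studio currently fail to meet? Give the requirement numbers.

1, 2, 3, 4, 5, 7, 8, 9, 10

1. continuing-education completion 48 days ago vs limit 45 → not met
2. premises liability coverage $550,000 < $850,000 → not met
3. service price list absent → not met
4. professional liability coverage $625,000 < $750,000 → not met
5. sanitation inspection 387 days ago vs limit 365 → not met
6. estheticians with active license 3 ≥ 2 → met
7. condition 'offers chemical hair treatments' holds; licensed cosmetologists 4 < 5 → not met
8. chemical-storage review 385 days ago vs limit 365 → not met
9. autoclave spore test 100 days ago vs limit 90 → not met
10. ventilation assessment 585 days ago vs limit 540 → not met
11. license renewal 86 days ago vs limit 90 → met
Not met: 1, 2, 3, 4, 5, 7, 8, 9, 10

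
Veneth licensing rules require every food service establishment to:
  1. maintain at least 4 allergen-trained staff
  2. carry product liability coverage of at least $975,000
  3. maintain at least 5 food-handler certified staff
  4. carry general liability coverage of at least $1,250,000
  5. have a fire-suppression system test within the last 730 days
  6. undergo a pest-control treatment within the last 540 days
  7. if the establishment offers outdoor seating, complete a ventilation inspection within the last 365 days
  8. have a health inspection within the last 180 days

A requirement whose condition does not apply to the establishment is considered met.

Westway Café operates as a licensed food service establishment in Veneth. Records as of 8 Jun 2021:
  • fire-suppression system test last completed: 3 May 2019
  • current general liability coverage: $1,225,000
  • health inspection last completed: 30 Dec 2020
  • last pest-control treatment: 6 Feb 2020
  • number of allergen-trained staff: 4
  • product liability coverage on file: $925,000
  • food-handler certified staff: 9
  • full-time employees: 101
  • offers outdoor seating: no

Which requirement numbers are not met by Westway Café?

1. allergen-trained staff 4 ≥ 4 → met
2. product liability coverage $925,000 < $975,000 → not met
3. food-handler certified staff 9 ≥ 5 → met
4. general liability coverage $1,225,000 < $1,250,000 → not met
5. fire-suppression system test 767 days ago vs limit 730 → not met
6. pest-control treatment 488 days ago vs limit 540 → met
7. condition 'offers outdoor seating' does not hold → requirement n/a → met
8. health inspection 160 days ago vs limit 180 → met
Not met: 2, 4, 5

2, 4, 5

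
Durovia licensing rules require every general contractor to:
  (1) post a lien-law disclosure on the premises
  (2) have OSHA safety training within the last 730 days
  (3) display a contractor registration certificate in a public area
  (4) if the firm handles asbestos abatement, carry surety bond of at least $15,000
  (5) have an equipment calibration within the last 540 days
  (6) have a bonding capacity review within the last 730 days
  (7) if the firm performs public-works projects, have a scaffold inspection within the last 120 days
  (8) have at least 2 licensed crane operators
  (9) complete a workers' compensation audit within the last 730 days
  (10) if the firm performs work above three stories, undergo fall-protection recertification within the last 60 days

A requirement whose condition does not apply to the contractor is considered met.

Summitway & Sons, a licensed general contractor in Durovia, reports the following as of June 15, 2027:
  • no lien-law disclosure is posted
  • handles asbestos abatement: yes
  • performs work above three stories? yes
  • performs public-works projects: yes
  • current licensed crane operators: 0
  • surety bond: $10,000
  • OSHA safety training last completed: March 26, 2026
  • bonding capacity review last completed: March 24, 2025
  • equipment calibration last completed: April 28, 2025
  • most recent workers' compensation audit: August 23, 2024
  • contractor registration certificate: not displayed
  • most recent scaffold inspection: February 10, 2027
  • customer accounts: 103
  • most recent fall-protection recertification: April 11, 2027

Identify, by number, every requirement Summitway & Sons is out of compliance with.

1, 3, 4, 5, 6, 7, 8, 9, 10

1. lien-law disclosure absent → not met
2. OSHA safety training 446 days ago vs limit 730 → met
3. contractor registration certificate absent → not met
4. condition 'handles asbestos abatement' holds; surety bond $10,000 < $15,000 → not met
5. equipment calibration 778 days ago vs limit 540 → not met
6. bonding capacity review 813 days ago vs limit 730 → not met
7. condition 'performs public-works projects' holds; scaffold inspection 125 days ago vs limit 120 → not met
8. licensed crane operators 0 < 2 → not met
9. workers' compensation audit 1026 days ago vs limit 730 → not met
10. condition 'performs work above three stories' holds; fall-protection recertification 65 days ago vs limit 60 → not met
Not met: 1, 3, 4, 5, 6, 7, 8, 9, 10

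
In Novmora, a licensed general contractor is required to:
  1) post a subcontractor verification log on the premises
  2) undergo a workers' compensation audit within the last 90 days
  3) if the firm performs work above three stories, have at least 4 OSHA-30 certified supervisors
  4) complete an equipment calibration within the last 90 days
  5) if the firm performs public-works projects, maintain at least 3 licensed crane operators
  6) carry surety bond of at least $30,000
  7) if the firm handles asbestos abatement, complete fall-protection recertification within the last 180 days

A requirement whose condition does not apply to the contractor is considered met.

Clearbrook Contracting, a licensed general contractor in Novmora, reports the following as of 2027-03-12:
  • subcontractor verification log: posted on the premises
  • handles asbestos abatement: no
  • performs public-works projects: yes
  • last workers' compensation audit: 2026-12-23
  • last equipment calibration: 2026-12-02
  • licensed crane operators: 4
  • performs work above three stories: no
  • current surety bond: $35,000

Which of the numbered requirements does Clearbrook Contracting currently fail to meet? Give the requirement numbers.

1. subcontractor verification log present → met
2. workers' compensation audit 79 days ago vs limit 90 → met
3. condition 'performs work above three stories' does not hold → requirement n/a → met
4. equipment calibration 100 days ago vs limit 90 → not met
5. condition 'performs public-works projects' holds; licensed crane operators 4 ≥ 3 → met
6. surety bond $35,000 ≥ $30,000 → met
7. condition 'handles asbestos abatement' does not hold → requirement n/a → met
Not met: 4

4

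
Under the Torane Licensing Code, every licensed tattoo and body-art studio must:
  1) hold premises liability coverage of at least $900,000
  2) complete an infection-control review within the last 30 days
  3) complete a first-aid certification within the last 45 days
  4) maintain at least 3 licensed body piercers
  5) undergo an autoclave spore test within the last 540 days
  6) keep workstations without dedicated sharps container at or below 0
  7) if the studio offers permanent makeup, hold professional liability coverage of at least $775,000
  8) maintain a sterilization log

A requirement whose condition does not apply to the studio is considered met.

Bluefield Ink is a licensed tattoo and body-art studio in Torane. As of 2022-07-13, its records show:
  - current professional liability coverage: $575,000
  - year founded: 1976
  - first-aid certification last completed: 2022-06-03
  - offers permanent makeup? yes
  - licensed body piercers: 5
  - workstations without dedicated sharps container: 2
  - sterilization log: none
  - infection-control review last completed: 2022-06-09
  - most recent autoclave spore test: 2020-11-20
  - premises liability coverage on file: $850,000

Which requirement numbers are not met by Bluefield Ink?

1, 2, 5, 6, 7, 8

1. premises liability coverage $850,000 < $900,000 → not met
2. infection-control review 34 days ago vs limit 30 → not met
3. first-aid certification 40 days ago vs limit 45 → met
4. licensed body piercers 5 ≥ 3 → met
5. autoclave spore test 600 days ago vs limit 540 → not met
6. workstations without dedicated sharps container 2 > 0 → not met
7. condition 'offers permanent makeup' holds; professional liability coverage $575,000 < $775,000 → not met
8. sterilization log absent → not met
Not met: 1, 2, 5, 6, 7, 8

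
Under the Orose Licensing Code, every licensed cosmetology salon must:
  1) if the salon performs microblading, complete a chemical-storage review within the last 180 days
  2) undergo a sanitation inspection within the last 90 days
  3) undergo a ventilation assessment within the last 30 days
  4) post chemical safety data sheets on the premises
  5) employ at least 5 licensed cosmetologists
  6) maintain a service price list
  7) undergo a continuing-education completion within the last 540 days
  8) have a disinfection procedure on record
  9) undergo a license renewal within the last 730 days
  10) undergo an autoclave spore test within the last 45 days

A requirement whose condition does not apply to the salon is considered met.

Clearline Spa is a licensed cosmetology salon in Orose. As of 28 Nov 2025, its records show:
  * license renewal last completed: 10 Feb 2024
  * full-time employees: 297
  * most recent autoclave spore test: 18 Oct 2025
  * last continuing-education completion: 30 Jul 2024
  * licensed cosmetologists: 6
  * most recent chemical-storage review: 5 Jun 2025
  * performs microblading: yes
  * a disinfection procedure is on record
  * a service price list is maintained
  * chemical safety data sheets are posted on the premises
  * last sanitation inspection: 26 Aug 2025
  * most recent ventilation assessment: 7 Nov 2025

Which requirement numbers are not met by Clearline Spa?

1. condition 'performs microblading' holds; chemical-storage review 176 days ago vs limit 180 → met
2. sanitation inspection 94 days ago vs limit 90 → not met
3. ventilation assessment 21 days ago vs limit 30 → met
4. chemical safety data sheets present → met
5. licensed cosmetologists 6 ≥ 5 → met
6. service price list present → met
7. continuing-education completion 486 days ago vs limit 540 → met
8. disinfection procedure present → met
9. license renewal 657 days ago vs limit 730 → met
10. autoclave spore test 41 days ago vs limit 45 → met
Not met: 2

2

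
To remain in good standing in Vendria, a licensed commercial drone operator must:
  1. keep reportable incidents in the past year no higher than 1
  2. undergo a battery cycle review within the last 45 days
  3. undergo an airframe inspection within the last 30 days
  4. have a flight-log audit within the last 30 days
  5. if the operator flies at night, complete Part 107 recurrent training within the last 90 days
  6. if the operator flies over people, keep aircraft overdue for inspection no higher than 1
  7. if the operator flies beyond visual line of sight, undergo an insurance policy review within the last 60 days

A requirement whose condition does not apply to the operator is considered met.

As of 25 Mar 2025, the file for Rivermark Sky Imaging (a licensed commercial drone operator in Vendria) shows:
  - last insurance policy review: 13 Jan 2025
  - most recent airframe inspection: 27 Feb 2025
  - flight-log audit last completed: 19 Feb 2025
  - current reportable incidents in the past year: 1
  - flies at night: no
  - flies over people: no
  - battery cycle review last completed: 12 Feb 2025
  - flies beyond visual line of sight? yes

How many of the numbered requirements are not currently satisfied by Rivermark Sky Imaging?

2

1. reportable incidents in the past year 1 ≤ 1 → met
2. battery cycle review 41 days ago vs limit 45 → met
3. airframe inspection 26 days ago vs limit 30 → met
4. flight-log audit 34 days ago vs limit 30 → not met
5. condition 'flies at night' does not hold → requirement n/a → met
6. condition 'flies over people' does not hold → requirement n/a → met
7. condition 'flies beyond visual line of sight' holds; insurance policy review 71 days ago vs limit 60 → not met
Not met: 2 of 7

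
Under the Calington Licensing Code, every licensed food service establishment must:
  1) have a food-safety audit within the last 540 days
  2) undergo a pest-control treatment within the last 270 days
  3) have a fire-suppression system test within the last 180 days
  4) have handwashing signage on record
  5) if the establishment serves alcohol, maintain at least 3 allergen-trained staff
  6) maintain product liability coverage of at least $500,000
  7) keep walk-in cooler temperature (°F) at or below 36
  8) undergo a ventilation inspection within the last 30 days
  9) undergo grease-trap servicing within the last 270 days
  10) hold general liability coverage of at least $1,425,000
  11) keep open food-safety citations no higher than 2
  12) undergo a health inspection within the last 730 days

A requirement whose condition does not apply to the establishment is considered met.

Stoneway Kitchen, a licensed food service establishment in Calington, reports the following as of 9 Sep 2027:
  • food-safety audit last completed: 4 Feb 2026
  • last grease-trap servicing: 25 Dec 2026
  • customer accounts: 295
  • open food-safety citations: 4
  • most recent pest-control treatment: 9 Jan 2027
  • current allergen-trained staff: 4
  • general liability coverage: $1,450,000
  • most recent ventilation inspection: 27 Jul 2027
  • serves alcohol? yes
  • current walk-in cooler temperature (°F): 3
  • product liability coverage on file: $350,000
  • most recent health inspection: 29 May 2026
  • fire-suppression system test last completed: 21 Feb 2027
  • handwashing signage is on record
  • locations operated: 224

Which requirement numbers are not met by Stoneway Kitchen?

1. food-safety audit 582 days ago vs limit 540 → not met
2. pest-control treatment 243 days ago vs limit 270 → met
3. fire-suppression system test 200 days ago vs limit 180 → not met
4. handwashing signage present → met
5. condition 'serves alcohol' holds; allergen-trained staff 4 ≥ 3 → met
6. product liability coverage $350,000 < $500,000 → not met
7. walk-in cooler temperature (°F) 3 ≤ 36 → met
8. ventilation inspection 44 days ago vs limit 30 → not met
9. grease-trap servicing 258 days ago vs limit 270 → met
10. general liability coverage $1,450,000 ≥ $1,425,000 → met
11. open food-safety citations 4 > 2 → not met
12. health inspection 468 days ago vs limit 730 → met
Not met: 1, 3, 6, 8, 11

1, 3, 6, 8, 11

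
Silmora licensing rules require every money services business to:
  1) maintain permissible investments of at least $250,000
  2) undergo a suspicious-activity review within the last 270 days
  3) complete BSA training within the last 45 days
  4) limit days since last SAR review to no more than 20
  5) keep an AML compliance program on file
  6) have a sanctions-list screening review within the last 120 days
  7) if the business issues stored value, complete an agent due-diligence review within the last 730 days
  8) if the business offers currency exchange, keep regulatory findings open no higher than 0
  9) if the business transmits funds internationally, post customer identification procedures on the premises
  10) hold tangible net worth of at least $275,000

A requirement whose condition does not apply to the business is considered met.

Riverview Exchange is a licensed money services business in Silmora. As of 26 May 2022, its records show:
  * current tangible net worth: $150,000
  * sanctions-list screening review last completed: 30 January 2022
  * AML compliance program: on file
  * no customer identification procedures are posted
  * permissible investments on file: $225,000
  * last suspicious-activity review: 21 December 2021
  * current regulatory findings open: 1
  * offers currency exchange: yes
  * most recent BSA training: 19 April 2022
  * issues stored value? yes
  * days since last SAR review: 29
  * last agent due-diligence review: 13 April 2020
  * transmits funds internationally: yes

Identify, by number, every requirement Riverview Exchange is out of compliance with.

1, 4, 7, 8, 9, 10

1. permissible investments $225,000 < $250,000 → not met
2. suspicious-activity review 156 days ago vs limit 270 → met
3. BSA training 37 days ago vs limit 45 → met
4. days since last SAR review 29 > 20 → not met
5. AML compliance program present → met
6. sanctions-list screening review 116 days ago vs limit 120 → met
7. condition 'issues stored value' holds; agent due-diligence review 773 days ago vs limit 730 → not met
8. condition 'offers currency exchange' holds; regulatory findings open 1 > 0 → not met
9. condition 'transmits funds internationally' holds; customer identification procedures absent → not met
10. tangible net worth $150,000 < $275,000 → not met
Not met: 1, 4, 7, 8, 9, 10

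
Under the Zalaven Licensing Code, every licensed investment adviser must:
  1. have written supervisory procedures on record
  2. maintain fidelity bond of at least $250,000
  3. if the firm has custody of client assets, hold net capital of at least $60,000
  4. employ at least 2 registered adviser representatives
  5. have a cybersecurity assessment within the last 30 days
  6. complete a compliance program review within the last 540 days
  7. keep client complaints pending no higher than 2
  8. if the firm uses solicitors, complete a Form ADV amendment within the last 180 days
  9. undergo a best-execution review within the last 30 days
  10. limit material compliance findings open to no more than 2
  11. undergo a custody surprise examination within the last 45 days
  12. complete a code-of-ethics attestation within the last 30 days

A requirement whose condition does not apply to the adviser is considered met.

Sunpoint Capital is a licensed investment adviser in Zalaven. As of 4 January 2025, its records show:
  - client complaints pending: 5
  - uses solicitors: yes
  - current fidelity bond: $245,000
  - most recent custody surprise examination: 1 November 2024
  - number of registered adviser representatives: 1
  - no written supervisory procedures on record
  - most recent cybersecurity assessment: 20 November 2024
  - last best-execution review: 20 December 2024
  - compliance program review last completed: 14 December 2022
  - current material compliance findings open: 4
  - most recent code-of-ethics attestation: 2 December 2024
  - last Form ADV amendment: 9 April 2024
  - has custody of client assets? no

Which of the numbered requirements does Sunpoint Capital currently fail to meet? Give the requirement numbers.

1, 2, 4, 5, 6, 7, 8, 10, 11, 12

1. written supervisory procedures absent → not met
2. fidelity bond $245,000 < $250,000 → not met
3. condition 'has custody of client assets' does not hold → requirement n/a → met
4. registered adviser representatives 1 < 2 → not met
5. cybersecurity assessment 45 days ago vs limit 30 → not met
6. compliance program review 752 days ago vs limit 540 → not met
7. client complaints pending 5 > 2 → not met
8. condition 'uses solicitors' holds; Form ADV amendment 270 days ago vs limit 180 → not met
9. best-execution review 15 days ago vs limit 30 → met
10. material compliance findings open 4 > 2 → not met
11. custody surprise examination 64 days ago vs limit 45 → not met
12. code-of-ethics attestation 33 days ago vs limit 30 → not met
Not met: 1, 2, 4, 5, 6, 7, 8, 10, 11, 12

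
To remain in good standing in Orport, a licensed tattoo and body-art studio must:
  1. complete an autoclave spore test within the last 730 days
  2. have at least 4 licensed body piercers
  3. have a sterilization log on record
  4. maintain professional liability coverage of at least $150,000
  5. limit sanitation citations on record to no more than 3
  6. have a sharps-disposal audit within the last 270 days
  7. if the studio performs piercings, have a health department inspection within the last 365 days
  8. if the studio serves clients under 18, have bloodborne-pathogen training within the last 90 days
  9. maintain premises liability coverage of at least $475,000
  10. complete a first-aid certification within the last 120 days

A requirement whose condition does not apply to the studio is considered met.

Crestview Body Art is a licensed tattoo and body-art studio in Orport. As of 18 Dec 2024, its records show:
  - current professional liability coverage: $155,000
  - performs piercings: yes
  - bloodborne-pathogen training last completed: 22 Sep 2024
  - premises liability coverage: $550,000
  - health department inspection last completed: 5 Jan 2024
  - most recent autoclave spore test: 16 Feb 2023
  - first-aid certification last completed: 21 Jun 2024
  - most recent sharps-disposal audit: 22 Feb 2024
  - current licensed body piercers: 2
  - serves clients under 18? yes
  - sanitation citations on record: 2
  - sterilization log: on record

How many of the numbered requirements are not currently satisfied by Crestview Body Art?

3

1. autoclave spore test 671 days ago vs limit 730 → met
2. licensed body piercers 2 < 4 → not met
3. sterilization log present → met
4. professional liability coverage $155,000 ≥ $150,000 → met
5. sanitation citations on record 2 ≤ 3 → met
6. sharps-disposal audit 300 days ago vs limit 270 → not met
7. condition 'performs piercings' holds; health department inspection 348 days ago vs limit 365 → met
8. condition 'serves clients under 18' holds; bloodborne-pathogen training 87 days ago vs limit 90 → met
9. premises liability coverage $550,000 ≥ $475,000 → met
10. first-aid certification 180 days ago vs limit 120 → not met
Not met: 3 of 10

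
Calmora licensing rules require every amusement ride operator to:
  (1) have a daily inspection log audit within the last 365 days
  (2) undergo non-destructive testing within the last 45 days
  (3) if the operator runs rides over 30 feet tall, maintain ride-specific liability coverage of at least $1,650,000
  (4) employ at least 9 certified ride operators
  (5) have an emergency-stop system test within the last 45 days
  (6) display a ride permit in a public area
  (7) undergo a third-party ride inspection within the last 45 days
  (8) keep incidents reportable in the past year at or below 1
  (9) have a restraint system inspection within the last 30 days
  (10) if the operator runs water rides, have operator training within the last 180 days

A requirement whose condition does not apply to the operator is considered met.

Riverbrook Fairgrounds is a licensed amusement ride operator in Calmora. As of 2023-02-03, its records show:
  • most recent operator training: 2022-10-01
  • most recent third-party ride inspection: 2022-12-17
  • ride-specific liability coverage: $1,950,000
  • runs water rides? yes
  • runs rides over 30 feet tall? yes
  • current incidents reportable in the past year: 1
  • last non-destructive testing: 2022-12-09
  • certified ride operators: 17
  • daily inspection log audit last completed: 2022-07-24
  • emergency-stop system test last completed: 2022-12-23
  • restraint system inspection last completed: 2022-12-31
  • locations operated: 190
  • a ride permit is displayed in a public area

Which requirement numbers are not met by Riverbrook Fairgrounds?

1. daily inspection log audit 194 days ago vs limit 365 → met
2. non-destructive testing 56 days ago vs limit 45 → not met
3. condition 'runs rides over 30 feet tall' holds; ride-specific liability coverage $1,950,000 ≥ $1,650,000 → met
4. certified ride operators 17 ≥ 9 → met
5. emergency-stop system test 42 days ago vs limit 45 → met
6. ride permit present → met
7. third-party ride inspection 48 days ago vs limit 45 → not met
8. incidents reportable in the past year 1 ≤ 1 → met
9. restraint system inspection 34 days ago vs limit 30 → not met
10. condition 'runs water rides' holds; operator training 125 days ago vs limit 180 → met
Not met: 2, 7, 9

2, 7, 9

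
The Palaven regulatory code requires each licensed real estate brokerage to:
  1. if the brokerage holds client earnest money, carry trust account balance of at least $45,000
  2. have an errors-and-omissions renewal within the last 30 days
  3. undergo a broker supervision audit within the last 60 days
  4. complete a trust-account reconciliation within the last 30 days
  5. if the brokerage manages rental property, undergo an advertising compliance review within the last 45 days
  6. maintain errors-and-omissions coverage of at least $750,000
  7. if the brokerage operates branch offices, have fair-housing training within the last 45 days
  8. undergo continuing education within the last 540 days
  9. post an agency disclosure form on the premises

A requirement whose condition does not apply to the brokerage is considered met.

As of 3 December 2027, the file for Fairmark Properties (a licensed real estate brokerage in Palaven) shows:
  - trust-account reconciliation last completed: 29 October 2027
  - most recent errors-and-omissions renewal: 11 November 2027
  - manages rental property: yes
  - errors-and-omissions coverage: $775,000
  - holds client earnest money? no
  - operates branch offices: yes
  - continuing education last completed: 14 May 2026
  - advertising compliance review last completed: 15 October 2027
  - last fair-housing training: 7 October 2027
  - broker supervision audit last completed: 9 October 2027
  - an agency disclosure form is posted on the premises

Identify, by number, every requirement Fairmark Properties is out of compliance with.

4, 5, 7, 8

1. condition 'holds client earnest money' does not hold → requirement n/a → met
2. errors-and-omissions renewal 22 days ago vs limit 30 → met
3. broker supervision audit 55 days ago vs limit 60 → met
4. trust-account reconciliation 35 days ago vs limit 30 → not met
5. condition 'manages rental property' holds; advertising compliance review 49 days ago vs limit 45 → not met
6. errors-and-omissions coverage $775,000 ≥ $750,000 → met
7. condition 'operates branch offices' holds; fair-housing training 57 days ago vs limit 45 → not met
8. continuing education 568 days ago vs limit 540 → not met
9. agency disclosure form present → met
Not met: 4, 5, 7, 8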